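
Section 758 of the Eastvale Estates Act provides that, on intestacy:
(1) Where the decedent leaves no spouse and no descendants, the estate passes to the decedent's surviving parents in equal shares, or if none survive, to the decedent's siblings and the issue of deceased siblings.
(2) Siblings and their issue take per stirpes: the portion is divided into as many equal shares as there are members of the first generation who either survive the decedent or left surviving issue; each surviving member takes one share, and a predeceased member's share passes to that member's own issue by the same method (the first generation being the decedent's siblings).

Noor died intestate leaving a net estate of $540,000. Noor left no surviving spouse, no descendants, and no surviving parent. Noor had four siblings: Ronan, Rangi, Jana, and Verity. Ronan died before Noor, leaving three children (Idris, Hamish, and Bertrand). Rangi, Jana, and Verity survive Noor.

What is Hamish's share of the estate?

Hamish receives $45,000.

The entire $540,000 passes to the siblings and their issue.
That amount ($540,000) is divided into 4 shares of $135,000: Rangi, Jana, and Verity each take $135,000; Ronan's $135,000 share passes to Ronan's issue.
Ronan's share ($135,000) is divided into 3 shares of $45,000: Idris, Hamish, and Bertrand each take $45,000.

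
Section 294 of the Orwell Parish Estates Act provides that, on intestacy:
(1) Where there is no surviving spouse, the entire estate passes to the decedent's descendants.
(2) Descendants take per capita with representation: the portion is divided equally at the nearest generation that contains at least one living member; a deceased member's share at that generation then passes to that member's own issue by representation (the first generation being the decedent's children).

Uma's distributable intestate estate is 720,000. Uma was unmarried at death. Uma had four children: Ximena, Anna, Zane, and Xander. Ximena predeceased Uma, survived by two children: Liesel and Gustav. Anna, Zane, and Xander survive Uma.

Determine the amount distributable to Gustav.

The entire 720,000 passes to the descendants.
That amount (720,000) is divided into 4 shares of 180,000: Anna, Zane, and Xander each take 180,000; Ximena's 180,000 share passes to Ximena's issue.
Ximena's share (180,000) is divided into 2 shares of 90,000: Liesel and Gustav each take 90,000.

Gustav receives 90,000.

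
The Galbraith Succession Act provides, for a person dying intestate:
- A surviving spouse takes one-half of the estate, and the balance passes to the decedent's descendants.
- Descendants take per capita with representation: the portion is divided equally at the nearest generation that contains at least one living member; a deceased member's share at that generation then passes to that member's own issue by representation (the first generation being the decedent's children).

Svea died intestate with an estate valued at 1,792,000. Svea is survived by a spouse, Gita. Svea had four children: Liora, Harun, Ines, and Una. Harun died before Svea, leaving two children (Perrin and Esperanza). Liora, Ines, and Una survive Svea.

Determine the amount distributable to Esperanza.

Esperanza receives 112,000.

Gita takes one-half of 1,792,000 = 896,000. The remaining 896,000 passes to the descendants.
The descendants' portion (896,000) is divided into 4 shares of 224,000: Liora, Ines, and Una each take 224,000; Harun's 224,000 share passes to Harun's issue.
Harun's share (224,000) is divided into 2 shares of 112,000: Perrin and Esperanza each take 112,000.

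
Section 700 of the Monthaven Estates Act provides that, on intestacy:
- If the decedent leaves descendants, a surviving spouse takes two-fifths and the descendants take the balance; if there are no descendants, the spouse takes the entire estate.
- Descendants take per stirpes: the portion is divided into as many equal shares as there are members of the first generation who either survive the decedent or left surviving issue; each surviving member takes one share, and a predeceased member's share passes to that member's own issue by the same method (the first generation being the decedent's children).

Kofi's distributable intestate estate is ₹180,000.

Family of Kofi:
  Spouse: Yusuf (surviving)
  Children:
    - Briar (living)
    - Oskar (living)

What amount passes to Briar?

Yusuf takes two-fifths of ₹180,000 = ₹72,000. The remaining ₹108,000 passes to the descendants.
The descendants' portion (₹108,000) is divided into 2 shares of ₹54,000: Briar and Oskar each take ₹54,000.

Briar receives ₹54,000.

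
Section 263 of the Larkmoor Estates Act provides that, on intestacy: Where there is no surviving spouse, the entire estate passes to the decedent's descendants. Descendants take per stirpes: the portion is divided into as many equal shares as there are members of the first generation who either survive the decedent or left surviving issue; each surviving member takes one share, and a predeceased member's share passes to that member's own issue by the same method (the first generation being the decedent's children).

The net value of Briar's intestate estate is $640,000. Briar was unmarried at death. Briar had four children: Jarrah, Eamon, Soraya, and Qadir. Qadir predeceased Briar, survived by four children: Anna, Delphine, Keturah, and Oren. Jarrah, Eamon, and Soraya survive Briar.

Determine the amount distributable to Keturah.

The entire $640,000 passes to the descendants.
That amount ($640,000) is divided into 4 shares of $160,000: Jarrah, Eamon, and Soraya each take $160,000; Qadir's $160,000 share passes to Qadir's issue.
Qadir's share ($160,000) is divided into 4 shares of $40,000: Anna, Delphine, Keturah, and Oren each take $40,000.

Keturah receives $40,000.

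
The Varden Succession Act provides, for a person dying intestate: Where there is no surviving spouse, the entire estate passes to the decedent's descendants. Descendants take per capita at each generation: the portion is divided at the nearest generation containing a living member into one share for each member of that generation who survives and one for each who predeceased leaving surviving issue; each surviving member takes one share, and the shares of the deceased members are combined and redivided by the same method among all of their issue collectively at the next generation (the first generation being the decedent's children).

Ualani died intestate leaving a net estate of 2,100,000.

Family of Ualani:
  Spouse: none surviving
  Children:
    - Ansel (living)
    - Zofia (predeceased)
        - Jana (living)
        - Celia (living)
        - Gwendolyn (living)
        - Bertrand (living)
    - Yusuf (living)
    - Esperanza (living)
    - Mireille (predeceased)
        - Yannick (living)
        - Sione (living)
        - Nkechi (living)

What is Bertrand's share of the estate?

The entire 2,100,000 passes to the descendants.
That amount (2,100,000) is divided at the children's generation into 5 shares of 420,000. Ansel, Yusuf, and Esperanza each take 420,000. The 2 shares of the deceased (Zofia and Mireille) are combined into a pool of 840,000.
That pool (840,000) is divided at the grandchildren's generation equally among Jana, Celia, Gwendolyn, Bertrand, Yannick, Sione, and Nkechi: 120,000 each.

Bertrand receives 120,000.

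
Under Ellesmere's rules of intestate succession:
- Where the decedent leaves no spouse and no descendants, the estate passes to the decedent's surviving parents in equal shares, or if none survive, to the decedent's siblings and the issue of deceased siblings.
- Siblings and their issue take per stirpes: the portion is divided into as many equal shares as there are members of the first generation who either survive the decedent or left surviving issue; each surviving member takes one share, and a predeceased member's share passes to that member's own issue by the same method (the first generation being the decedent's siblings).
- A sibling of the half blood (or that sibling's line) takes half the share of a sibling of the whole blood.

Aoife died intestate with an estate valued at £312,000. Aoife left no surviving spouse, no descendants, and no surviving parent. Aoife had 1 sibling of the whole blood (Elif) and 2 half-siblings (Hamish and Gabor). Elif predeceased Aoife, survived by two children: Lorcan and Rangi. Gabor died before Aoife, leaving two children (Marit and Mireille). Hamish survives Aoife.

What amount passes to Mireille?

The entire £312,000 passes to the siblings and their issue.
Counting each half-blood sibling's line as half a unit, there are 2 units in £312,000, so one unit is £156,000. Whole-blood lines (Elif) take £156,000 each; half-blood lines (Hamish and Gabor) take £78,000 each.
Elif's share (£156,000) is divided into 2 shares of £78,000: Lorcan and Rangi each take £78,000.
Gabor's share (£78,000) is divided into 2 shares of £39,000: Marit and Mireille each take £39,000.

Mireille receives £39,000.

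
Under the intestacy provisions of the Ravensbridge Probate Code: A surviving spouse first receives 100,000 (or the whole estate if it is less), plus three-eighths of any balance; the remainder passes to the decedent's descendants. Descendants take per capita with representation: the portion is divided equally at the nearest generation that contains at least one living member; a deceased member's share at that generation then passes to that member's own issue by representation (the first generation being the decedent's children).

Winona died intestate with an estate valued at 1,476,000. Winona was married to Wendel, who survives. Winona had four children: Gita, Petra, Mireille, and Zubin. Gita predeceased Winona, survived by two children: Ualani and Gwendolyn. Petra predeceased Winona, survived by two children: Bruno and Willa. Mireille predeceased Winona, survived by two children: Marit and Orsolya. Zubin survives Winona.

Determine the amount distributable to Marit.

Wendel first takes 100,000, leaving a balance of 1,376,000. Wendel then takes three-eighths of the balance (516,000), for a total of 616,000. The remaining 860,000 passes to the descendants.
The descendants' portion (860,000) is divided into 4 shares of 215,000: Zubin takes 215,000; Gita's 215,000 share passes to Gita's issue; Petra's 215,000 share passes to Petra's issue; Mireille's 215,000 share passes to Mireille's issue.
Gita's share (215,000) is divided into 2 shares of 107,500: Ualani and Gwendolyn each take 107,500.
Petra's share (215,000) is divided into 2 shares of 107,500: Bruno and Willa each take 107,500.
Mireille's share (215,000) is divided into 2 shares of 107,500: Marit and Orsolya each take 107,500.

Marit receives 107,500.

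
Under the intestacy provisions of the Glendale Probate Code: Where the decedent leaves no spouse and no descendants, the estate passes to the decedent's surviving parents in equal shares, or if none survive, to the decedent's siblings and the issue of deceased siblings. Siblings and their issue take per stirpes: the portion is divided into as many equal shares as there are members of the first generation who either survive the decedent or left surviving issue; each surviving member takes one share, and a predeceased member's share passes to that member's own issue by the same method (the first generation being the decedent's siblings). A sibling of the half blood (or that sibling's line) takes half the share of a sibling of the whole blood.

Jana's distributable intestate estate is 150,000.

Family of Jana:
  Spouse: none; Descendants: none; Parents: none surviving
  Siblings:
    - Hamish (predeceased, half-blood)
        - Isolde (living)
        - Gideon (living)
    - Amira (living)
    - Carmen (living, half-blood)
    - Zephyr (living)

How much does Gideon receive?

The entire 150,000 passes to the siblings and their issue.
Counting each half-blood sibling's line as half a unit, there are 3 units in 150,000, so one unit is 50,000. Whole-blood lines (Amira and Zephyr) take 50,000 each; half-blood lines (Hamish and Carmen) take 25,000 each.
Hamish's share (25,000) is divided into 2 shares of 12,500: Isolde and Gideon each take 12,500.

Gideon receives 12,500.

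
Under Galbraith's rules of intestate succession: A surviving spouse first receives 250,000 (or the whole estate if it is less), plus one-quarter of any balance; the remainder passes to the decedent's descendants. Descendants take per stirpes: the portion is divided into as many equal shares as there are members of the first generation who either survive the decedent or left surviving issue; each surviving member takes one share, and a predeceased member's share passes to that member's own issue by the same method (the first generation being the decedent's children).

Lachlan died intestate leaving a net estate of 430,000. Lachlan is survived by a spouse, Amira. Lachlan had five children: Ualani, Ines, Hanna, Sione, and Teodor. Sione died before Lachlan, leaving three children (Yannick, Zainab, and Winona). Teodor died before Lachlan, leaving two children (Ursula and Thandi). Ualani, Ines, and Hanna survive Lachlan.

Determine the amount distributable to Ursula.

Ursula receives 13,500.

Amira first takes 250,000, leaving a balance of 180,000. Amira then takes one-quarter of the balance (45,000), for a total of 295,000. The remaining 135,000 passes to the descendants.
The descendants' portion (135,000) is divided into 5 shares of 27,000: Ualani, Ines, and Hanna each take 27,000; Sione's 27,000 share passes to Sione's issue; Teodor's 27,000 share passes to Teodor's issue.
Sione's share (27,000) is divided into 3 shares of 9,000: Yannick, Zainab, and Winona each take 9,000.
Teodor's share (27,000) is divided into 2 shares of 13,500: Ursula and Thandi each take 13,500.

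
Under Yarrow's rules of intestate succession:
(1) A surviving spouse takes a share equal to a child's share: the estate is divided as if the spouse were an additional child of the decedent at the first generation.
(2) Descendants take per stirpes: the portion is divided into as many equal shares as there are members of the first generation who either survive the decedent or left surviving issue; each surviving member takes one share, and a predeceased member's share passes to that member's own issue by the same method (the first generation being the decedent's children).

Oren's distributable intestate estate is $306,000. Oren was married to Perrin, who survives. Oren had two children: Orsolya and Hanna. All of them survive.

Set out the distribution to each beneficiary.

Perrin: $102,000; Orsolya: $102,000; Hanna: $102,000

The spouse counts as an additional share at the children's level, so there are 3 primary shares of $102,000. Perrin takes one such share ($102,000).
The children's combined portion ($204,000) is divided into 2 shares of $102,000: Orsolya and Hanna each take $102,000.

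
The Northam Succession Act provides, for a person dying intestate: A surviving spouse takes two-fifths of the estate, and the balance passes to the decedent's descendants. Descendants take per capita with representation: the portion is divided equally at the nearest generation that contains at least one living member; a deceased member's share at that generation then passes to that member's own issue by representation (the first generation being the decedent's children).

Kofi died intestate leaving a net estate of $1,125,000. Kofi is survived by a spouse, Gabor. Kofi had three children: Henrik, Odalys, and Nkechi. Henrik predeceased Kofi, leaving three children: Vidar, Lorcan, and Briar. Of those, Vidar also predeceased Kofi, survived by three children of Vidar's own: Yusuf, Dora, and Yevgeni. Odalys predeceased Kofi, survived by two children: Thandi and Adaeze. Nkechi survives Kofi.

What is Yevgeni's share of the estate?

Gabor takes two-fifths of $1,125,000 = $450,000. The remaining $675,000 passes to the descendants.
The descendants' portion ($675,000) is divided into 3 shares of $225,000: Nkechi takes $225,000; Henrik's $225,000 share passes to Henrik's issue; Odalys's $225,000 share passes to Odalys's issue.
Henrik's share ($225,000) is divided into 3 shares of $75,000: Lorcan and Briar each take $75,000; Vidar's $75,000 share passes to Vidar's issue.
Vidar's share ($75,000) is divided into 3 shares of $25,000: Yusuf, Dora, and Yevgeni each take $25,000.
Odalys's share ($225,000) is divided into 2 shares of $112,500: Thandi and Adaeze each take $112,500.

Yevgeni receives $25,000.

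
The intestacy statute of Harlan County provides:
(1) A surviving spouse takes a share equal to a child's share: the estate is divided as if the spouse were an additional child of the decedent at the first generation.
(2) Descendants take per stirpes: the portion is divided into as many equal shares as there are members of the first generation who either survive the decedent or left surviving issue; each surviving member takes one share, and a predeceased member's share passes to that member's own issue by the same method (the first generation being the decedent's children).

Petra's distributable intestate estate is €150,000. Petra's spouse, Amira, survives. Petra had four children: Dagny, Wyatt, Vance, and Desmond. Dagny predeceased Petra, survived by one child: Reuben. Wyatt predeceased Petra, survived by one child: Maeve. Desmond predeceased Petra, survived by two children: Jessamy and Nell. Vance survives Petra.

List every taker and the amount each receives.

Amira: €30,000; Reuben: €30,000; Maeve: €30,000; Vance: €30,000; Jessamy: €15,000; Nell: €15,000

The spouse counts as an additional share at the children's level, so there are 5 primary shares of €30,000. Amira takes one such share (€30,000).
The children's combined portion (€120,000) is divided into 4 shares of €30,000: Vance takes €30,000; Dagny's €30,000 share passes to Dagny's issue; Wyatt's €30,000 share passes to Wyatt's issue; Desmond's €30,000 share passes to Desmond's issue.
Dagny's share (€30,000) passes entirely to Reuben.
Wyatt's share (€30,000) passes entirely to Maeve.
Desmond's share (€30,000) is divided into 2 shares of €15,000: Jessamy and Nell each take €15,000.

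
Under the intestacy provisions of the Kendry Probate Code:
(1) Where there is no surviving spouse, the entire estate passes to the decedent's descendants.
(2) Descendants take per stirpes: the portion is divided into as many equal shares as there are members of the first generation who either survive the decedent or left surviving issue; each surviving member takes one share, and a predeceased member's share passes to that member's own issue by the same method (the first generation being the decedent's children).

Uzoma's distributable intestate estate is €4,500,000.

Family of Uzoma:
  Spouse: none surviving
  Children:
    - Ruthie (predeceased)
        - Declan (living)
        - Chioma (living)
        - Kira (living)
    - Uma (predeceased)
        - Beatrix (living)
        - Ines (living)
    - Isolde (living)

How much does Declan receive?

The entire €4,500,000 passes to the descendants.
That amount (€4,500,000) is divided into 3 shares of €1,500,000: Isolde takes €1,500,000; Ruthie's €1,500,000 share passes to Ruthie's issue; Uma's €1,500,000 share passes to Uma's issue.
Ruthie's share (€1,500,000) is divided into 3 shares of €500,000: Declan, Chioma, and Kira each take €500,000.
Uma's share (€1,500,000) is divided into 2 shares of €750,000: Beatrix and Ines each take €750,000.

Declan receives €500,000.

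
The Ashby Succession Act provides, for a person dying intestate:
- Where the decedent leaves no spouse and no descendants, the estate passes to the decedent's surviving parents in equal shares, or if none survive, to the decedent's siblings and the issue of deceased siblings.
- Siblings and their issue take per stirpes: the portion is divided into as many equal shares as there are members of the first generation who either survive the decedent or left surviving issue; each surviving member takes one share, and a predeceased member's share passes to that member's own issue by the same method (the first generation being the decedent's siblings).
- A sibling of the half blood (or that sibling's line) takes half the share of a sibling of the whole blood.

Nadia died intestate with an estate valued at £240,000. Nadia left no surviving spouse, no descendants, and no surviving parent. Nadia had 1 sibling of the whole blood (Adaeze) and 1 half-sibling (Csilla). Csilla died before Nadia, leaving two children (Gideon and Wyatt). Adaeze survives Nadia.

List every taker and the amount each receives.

The entire £240,000 passes to the siblings and their issue.
Counting each half-blood sibling's line as half a unit, there are 3/2 units in £240,000, so one unit is £160,000. Whole-blood lines (Adaeze) take £160,000 each; half-blood lines (Csilla) take £80,000 each.
Csilla's share (£80,000) is divided into 2 shares of £40,000: Gideon and Wyatt each take £40,000.

Gideon: £40,000; Wyatt: £40,000; Adaeze: £160,000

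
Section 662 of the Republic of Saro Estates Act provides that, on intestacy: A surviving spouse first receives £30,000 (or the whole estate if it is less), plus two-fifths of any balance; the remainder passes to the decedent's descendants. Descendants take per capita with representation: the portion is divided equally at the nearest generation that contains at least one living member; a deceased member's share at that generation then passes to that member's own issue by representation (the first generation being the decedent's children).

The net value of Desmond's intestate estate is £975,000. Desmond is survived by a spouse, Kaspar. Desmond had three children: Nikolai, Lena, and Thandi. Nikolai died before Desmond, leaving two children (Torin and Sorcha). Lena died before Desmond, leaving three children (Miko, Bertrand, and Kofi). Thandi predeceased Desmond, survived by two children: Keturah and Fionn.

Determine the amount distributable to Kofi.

Kaspar first takes £30,000, leaving a balance of £945,000. Kaspar then takes two-fifths of the balance (£378,000), for a total of £408,000. The remaining £567,000 passes to the descendants.
No child survives, so the initial division is made at the grandchildren's generation.
The descendants' portion (£567,000) is divided into 7 shares of £81,000: Torin, Sorcha, Miko, Bertrand, Kofi, Keturah, and Fionn each take £81,000.

Kofi receives £81,000.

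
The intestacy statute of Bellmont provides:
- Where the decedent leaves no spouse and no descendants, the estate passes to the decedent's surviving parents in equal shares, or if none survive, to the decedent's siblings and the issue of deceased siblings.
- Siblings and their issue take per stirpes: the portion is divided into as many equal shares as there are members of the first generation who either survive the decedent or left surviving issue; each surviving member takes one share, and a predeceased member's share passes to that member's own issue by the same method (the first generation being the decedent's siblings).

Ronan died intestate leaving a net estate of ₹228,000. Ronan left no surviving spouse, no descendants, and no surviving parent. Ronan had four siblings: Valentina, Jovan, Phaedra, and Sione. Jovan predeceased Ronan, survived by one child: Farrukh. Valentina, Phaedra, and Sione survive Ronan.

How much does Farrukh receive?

Farrukh receives ₹57,000.

The entire ₹228,000 passes to the siblings and their issue.
That amount (₹228,000) is divided into 4 shares of ₹57,000: Valentina, Phaedra, and Sione each take ₹57,000; Jovan's ₹57,000 share passes to Jovan's issue.
Jovan's share (₹57,000) passes entirely to Farrukh.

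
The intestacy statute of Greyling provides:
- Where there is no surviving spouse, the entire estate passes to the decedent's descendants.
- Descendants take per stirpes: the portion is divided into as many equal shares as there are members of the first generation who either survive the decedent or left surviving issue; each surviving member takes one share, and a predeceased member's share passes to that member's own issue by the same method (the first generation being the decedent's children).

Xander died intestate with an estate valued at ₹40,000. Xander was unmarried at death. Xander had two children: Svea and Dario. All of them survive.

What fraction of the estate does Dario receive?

Dario receives 1/2 of the estate.

The entire ₹40,000 passes to the descendants.
That amount (₹40,000) is divided into 2 shares of ₹20,000: Svea and Dario each take ₹20,000.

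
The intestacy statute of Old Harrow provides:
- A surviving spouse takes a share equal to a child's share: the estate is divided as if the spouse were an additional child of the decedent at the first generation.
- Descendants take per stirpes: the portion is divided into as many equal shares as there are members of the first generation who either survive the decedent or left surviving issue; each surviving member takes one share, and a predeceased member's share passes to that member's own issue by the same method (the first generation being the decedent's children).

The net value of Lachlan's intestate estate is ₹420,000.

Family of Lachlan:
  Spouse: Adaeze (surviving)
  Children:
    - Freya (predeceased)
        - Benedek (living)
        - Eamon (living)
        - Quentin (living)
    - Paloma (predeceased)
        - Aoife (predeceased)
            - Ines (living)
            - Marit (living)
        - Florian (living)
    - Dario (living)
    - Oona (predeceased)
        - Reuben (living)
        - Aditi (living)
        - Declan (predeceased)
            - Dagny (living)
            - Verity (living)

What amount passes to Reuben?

Reuben receives ₹28,000.

The spouse counts as an additional share at the children's level, so there are 5 primary shares of ₹84,000. Adaeze takes one such share (₹84,000).
The children's combined portion (₹336,000) is divided into 4 shares of ₹84,000: Dario takes ₹84,000; Freya's ₹84,000 share passes to Freya's issue; Paloma's ₹84,000 share passes to Paloma's issue; Oona's ₹84,000 share passes to Oona's issue.
Freya's share (₹84,000) is divided into 3 shares of ₹28,000: Benedek, Eamon, and Quentin each take ₹28,000.
Paloma's share (₹84,000) is divided into 2 shares of ₹42,000: Florian takes ₹42,000; Aoife's ₹42,000 share passes to Aoife's issue.
Aoife's share (₹42,000) is divided into 2 shares of ₹21,000: Ines and Marit each take ₹21,000.
Oona's share (₹84,000) is divided into 3 shares of ₹28,000: Reuben and Aditi each take ₹28,000; Declan's ₹28,000 share passes to Declan's issue.
Declan's share (₹28,000) is divided into 2 shares of ₹14,000: Dagny and Verity each take ₹14,000.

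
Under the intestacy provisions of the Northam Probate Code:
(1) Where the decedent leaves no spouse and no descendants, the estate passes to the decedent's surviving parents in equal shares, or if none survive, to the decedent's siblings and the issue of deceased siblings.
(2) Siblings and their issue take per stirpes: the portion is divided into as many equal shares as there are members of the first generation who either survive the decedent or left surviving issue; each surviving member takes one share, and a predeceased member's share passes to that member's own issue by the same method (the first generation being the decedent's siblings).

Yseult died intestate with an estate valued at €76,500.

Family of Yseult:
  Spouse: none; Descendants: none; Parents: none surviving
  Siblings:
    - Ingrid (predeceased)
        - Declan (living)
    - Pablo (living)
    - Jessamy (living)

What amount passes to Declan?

Declan receives €25,500.

The entire €76,500 passes to the siblings and their issue.
That amount (€76,500) is divided into 3 shares of €25,500: Pablo and Jessamy each take €25,500; Ingrid's €25,500 share passes to Ingrid's issue.
Ingrid's share (€25,500) passes entirely to Declan.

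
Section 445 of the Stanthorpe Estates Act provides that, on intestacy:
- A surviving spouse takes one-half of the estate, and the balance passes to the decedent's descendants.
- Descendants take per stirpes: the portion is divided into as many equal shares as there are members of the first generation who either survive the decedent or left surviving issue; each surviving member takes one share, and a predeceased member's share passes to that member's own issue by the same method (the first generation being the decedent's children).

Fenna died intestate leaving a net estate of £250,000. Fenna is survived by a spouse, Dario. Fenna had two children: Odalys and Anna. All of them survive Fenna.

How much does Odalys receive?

Dario takes one-half of £250,000 = £125,000. The remaining £125,000 passes to the descendants.
The descendants' portion (£125,000) is divided into 2 shares of £62,500: Odalys and Anna each take £62,500.

Odalys receives £62,500.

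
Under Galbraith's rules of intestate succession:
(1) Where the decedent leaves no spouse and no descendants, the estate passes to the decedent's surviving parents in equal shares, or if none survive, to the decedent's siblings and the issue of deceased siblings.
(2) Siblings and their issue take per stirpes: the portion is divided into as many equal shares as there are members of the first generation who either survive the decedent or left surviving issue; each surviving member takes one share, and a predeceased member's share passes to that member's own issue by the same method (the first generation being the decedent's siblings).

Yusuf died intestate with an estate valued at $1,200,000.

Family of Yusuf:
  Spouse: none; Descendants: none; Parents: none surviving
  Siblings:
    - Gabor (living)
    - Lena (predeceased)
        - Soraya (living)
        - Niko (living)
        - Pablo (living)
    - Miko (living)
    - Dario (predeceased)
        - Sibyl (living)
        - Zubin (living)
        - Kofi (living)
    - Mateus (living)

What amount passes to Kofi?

The entire $1,200,000 passes to the siblings and their issue.
That amount ($1,200,000) is divided into 5 shares of $240,000: Gabor, Miko, and Mateus each take $240,000; Lena's $240,000 share passes to Lena's issue; Dario's $240,000 share passes to Dario's issue.
Lena's share ($240,000) is divided into 3 shares of $80,000: Soraya, Niko, and Pablo each take $80,000.
Dario's share ($240,000) is divided into 3 shares of $80,000: Sibyl, Zubin, and Kofi each take $80,000.

Kofi receives $80,000.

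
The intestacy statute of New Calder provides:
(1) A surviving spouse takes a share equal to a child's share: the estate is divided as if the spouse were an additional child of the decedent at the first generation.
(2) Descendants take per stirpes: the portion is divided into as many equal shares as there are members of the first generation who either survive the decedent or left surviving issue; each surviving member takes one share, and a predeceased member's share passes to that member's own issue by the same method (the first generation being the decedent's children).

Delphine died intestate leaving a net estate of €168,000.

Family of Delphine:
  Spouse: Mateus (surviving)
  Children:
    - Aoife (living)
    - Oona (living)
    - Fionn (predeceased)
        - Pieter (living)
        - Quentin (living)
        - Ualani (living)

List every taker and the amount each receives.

The spouse counts as an additional share at the children's level, so there are 4 primary shares of €42,000. Mateus takes one such share (€42,000).
The children's combined portion (€126,000) is divided into 3 shares of €42,000: Aoife and Oona each take €42,000; Fionn's €42,000 share passes to Fionn's issue.
Fionn's share (€42,000) is divided into 3 shares of €14,000: Pieter, Quentin, and Ualani each take €14,000.

Mateus: €42,000; Aoife: €42,000; Oona: €42,000; Pieter: €14,000; Quentin: €14,000; Ualani: €14,000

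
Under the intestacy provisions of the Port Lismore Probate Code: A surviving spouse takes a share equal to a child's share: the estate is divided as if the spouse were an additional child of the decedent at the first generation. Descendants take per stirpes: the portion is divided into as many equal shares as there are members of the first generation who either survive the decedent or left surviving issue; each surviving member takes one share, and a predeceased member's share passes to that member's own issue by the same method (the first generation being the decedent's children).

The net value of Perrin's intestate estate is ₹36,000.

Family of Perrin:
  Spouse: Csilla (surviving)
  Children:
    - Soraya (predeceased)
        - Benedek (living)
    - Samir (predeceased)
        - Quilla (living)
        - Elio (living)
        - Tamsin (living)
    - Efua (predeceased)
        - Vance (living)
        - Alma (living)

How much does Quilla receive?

The spouse counts as an additional share at the children's level, so there are 4 primary shares of ₹9,000. Csilla takes one such share (₹9,000).
The children's combined portion (₹27,000) is divided into 3 shares of ₹9,000: Soraya's ₹9,000 share passes to Soraya's issue; Samir's ₹9,000 share passes to Samir's issue; Efua's ₹9,000 share passes to Efua's issue.
Soraya's share (₹9,000) passes entirely to Benedek.
Samir's share (₹9,000) is divided into 3 shares of ₹3,000: Quilla, Elio, and Tamsin each take ₹3,000.
Efua's share (₹9,000) is divided into 2 shares of ₹4,500: Vance and Alma each take ₹4,500.

Quilla receives ₹3,000.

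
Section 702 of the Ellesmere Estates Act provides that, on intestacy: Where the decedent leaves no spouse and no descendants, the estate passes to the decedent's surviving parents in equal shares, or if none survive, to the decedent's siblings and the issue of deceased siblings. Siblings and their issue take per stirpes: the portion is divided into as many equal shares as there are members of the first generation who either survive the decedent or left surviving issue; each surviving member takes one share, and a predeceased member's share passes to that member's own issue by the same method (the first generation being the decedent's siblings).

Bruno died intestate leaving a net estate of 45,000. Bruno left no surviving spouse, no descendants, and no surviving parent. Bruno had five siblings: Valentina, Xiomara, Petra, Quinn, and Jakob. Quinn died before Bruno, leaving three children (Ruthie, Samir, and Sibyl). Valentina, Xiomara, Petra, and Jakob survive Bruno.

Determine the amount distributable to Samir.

The entire 45,000 passes to the siblings and their issue.
That amount (45,000) is divided into 5 shares of 9,000: Valentina, Xiomara, Petra, and Jakob each take 9,000; Quinn's 9,000 share passes to Quinn's issue.
Quinn's share (9,000) is divided into 3 shares of 3,000: Ruthie, Samir, and Sibyl each take 3,000.

Samir receives 3,000.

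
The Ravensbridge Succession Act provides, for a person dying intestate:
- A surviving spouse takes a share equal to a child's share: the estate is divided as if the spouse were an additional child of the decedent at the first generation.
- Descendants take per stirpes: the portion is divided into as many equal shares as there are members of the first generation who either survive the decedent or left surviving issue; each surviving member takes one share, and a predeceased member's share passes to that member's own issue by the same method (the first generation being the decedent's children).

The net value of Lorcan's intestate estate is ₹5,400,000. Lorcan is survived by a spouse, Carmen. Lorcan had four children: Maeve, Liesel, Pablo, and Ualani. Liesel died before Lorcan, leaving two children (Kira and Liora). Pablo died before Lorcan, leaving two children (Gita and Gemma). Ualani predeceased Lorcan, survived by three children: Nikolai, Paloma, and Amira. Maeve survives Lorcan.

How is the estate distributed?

The spouse counts as an additional share at the children's level, so there are 5 primary shares of ₹1,080,000. Carmen takes one such share (₹1,080,000).
The children's combined portion (₹4,320,000) is divided into 4 shares of ₹1,080,000: Maeve takes ₹1,080,000; Liesel's ₹1,080,000 share passes to Liesel's issue; Pablo's ₹1,080,000 share passes to Pablo's issue; Ualani's ₹1,080,000 share passes to Ualani's issue.
Liesel's share (₹1,080,000) is divided into 2 shares of ₹540,000: Kira and Liora each take ₹540,000.
Pablo's share (₹1,080,000) is divided into 2 shares of ₹540,000: Gita and Gemma each take ₹540,000.
Ualani's share (₹1,080,000) is divided into 3 shares of ₹360,000: Nikolai, Paloma, and Amira each take ₹360,000.

Carmen: ₹1,080,000; Maeve: ₹1,080,000; Kira: ₹540,000; Liora: ₹540,000; Gita: ₹540,000; Gemma: ₹540,000; Nikolai: ₹360,000; Paloma: ₹360,000; Amira: ₹360,000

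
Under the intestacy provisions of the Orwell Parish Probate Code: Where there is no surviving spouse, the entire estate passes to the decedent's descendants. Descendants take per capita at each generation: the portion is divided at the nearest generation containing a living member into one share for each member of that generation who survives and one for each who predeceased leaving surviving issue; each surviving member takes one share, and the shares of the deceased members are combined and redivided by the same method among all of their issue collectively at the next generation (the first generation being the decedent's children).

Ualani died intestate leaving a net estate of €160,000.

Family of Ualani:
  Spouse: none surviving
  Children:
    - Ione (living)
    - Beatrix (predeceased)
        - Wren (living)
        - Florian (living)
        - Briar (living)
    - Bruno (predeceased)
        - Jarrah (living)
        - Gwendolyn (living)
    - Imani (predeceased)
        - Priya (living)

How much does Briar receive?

The entire €160,000 passes to the descendants.
That amount (€160,000) is divided at the children's generation into 4 shares of €40,000. Ione takes €40,000. The 3 shares of the deceased (Beatrix, Bruno, and Imani) are combined into a pool of €120,000.
That pool (€120,000) is divided at the grandchildren's generation equally among Wren, Florian, Briar, Jarrah, Gwendolyn, and Priya: €20,000 each.

Briar receives €20,000.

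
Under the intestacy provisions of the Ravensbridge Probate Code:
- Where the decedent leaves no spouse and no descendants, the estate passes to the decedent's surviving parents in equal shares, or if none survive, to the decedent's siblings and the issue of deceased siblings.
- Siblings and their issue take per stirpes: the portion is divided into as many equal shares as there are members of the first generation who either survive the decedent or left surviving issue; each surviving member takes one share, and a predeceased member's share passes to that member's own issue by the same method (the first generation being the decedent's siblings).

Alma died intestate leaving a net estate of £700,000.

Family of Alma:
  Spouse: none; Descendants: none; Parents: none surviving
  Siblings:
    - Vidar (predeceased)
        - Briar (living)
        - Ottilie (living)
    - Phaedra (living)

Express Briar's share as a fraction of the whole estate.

The entire £700,000 passes to the siblings and their issue.
That amount (£700,000) is divided into 2 shares of £350,000: Phaedra takes £350,000; Vidar's £350,000 share passes to Vidar's issue.
Vidar's share (£350,000) is divided into 2 shares of £175,000: Briar and Ottilie each take £175,000.

Briar receives 1/4 of the estate.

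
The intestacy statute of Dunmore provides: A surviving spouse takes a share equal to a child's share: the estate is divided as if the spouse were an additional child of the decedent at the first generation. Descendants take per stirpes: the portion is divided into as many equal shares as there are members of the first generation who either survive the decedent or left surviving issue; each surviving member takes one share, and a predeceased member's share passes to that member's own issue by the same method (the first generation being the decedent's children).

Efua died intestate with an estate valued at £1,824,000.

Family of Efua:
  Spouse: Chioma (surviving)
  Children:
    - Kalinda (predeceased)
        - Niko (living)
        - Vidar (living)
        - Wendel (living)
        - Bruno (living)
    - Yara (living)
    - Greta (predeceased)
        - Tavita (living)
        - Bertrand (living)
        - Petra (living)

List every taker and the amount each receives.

Chioma: £456,000; Niko: £114,000; Vidar: £114,000; Wendel: £114,000; Bruno: £114,000; Yara: £456,000; Tavita: £152,000; Bertrand: £152,000; Petra: £152,000

The spouse counts as an additional share at the children's level, so there are 4 primary shares of £456,000. Chioma takes one such share (£456,000).
The children's combined portion (£1,368,000) is divided into 3 shares of £456,000: Yara takes £456,000; Kalinda's £456,000 share passes to Kalinda's issue; Greta's £456,000 share passes to Greta's issue.
Kalinda's share (£456,000) is divided into 4 shares of £114,000: Niko, Vidar, Wendel, and Bruno each take £114,000.
Greta's share (£456,000) is divided into 3 shares of £152,000: Tavita, Bertrand, and Petra each take £152,000.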